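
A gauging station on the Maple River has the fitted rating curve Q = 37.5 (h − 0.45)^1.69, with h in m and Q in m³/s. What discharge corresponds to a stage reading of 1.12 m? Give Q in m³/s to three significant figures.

Q = 37.5 × (1.12 − 0.45)^1.69 = 37.5 × 0.67^1.69 = 19.06 m³/s

19.1 m³/s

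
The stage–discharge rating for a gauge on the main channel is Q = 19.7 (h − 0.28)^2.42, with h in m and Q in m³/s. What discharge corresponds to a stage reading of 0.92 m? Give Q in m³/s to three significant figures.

6.69 m³/s

Q = 19.7 × (0.92 − 0.28)^2.42 = 19.7 × 0.64^2.42 = 6.690 m³/s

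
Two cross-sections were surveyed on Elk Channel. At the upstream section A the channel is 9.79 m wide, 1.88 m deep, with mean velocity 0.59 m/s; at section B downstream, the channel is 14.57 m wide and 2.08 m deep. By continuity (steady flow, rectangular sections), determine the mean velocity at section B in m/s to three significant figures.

0.358 m/s

Q = A₁V₁ = (9.79×1.88) × 0.59 = 10.86 m³/s
A₂ = 14.57 × 2.08 = 30.31 m²
V₂ = Q/A₂ = 10.86/30.31 = 0.3583 m/s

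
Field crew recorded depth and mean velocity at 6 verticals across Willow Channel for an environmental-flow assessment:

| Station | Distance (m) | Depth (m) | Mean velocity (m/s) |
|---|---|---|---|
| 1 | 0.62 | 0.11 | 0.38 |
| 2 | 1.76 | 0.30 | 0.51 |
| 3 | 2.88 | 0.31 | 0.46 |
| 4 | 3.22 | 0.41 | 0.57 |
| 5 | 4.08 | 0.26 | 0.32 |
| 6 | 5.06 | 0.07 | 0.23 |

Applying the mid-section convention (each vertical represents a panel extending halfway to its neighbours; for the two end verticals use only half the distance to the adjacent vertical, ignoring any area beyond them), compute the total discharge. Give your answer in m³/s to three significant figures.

0.525 m³/s

w_1 = (1.76 − 0.62)/2 = 0.57 m; q_1 = 0.38 × 0.11 × 0.57 = 0.02383 m³/s
w_2 = (2.88 − 0.62)/2 = 1.13 m; q_2 = 0.51 × 0.30 × 1.13 = 0.1729 m³/s
w_3 = (3.22 − 1.76)/2 = 0.73 m; q_3 = 0.46 × 0.31 × 0.73 = 0.1041 m³/s
w_4 = (4.08 − 2.88)/2 = 0.6 m; q_4 = 0.57 × 0.41 × 0.6 = 0.1402 m³/s
w_5 = (5.06 − 3.22)/2 = 0.92 m; q_5 = 0.32 × 0.26 × 0.92 = 0.07654 m³/s
w_6 = (5.06 − 4.08)/2 = 0.49 m; q_6 = 0.23 × 0.07 × 0.49 = 0.007889 m³/s
Q = Σ qᵢ = 0.5255 m³/s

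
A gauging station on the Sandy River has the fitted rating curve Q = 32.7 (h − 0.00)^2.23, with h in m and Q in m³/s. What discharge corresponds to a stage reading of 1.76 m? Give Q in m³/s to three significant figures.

Q = 32.7 × (1.76 − 0.00)^2.23 = 32.7 × 1.76^2.23 = 115.4 m³/s

115 m³/s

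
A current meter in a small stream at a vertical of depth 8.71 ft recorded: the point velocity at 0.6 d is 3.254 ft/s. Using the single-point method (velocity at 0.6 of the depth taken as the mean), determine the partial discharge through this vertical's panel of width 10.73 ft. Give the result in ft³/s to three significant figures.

304 ft³/s

v̄ = v₀.₆ = 3.254 ft/s
q = v̄ × d × w = 3.254 × 8.71 × 10.73 = 304.1 ft³/s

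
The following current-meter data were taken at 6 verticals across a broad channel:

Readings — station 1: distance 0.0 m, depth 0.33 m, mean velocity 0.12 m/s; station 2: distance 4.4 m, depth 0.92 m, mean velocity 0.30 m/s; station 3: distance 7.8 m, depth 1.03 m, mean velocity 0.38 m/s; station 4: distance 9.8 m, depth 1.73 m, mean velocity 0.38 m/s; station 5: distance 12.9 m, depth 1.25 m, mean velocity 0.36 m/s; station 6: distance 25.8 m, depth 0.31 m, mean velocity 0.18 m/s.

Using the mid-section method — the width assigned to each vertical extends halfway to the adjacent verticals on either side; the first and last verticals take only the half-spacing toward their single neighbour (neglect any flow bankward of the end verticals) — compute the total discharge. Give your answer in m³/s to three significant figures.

w_1 = (4.4 − 0.0)/2 = 2.2 m; q_1 = 0.12 × 0.33 × 2.2 = 0.08712 m³/s
w_2 = (7.8 − 0.0)/2 = 3.9 m; q_2 = 0.30 × 0.92 × 3.9 = 1.076 m³/s
w_3 = (9.8 − 4.4)/2 = 2.7 m; q_3 = 0.38 × 1.03 × 2.7 = 1.057 m³/s
w_4 = (12.9 − 7.8)/2 = 2.55 m; q_4 = 0.38 × 1.73 × 2.55 = 1.676 m³/s
w_5 = (25.8 − 9.8)/2 = 8 m; q_5 = 0.36 × 1.25 × 8 = 3.600 m³/s
w_6 = (25.8 − 12.9)/2 = 6.45 m; q_6 = 0.18 × 0.31 × 6.45 = 0.3599 m³/s
Q = Σ qᵢ = 7.857 m³/s

7.86 m³/s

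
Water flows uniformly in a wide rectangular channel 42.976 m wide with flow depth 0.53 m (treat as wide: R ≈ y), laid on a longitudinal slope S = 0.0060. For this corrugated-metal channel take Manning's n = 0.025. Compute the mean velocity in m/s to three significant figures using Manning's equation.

2.03 m/s

A = b·y = 42.976 × 0.53 = 22.78 m²
Wide channel: R ≈ y = 0.53 m
Q = (1/n)·A·R^(2/3)·S^(1/2) = (1/0.025) × 22.78 × 0.5300^(2/3) × 0.0060^(1/2) = 46.22 m³/s
V = Q/A = 46.22/22.78 = 2.029 m/s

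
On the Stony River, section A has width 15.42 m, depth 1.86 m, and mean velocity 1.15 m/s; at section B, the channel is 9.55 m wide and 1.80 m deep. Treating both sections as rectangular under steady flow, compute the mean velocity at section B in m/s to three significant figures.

1.92 m/s

Q = A₁V₁ = (15.42×1.86) × 1.15 = 32.98 m³/s
A₂ = 9.55 × 1.80 = 17.19 m²
V₂ = Q/A₂ = 32.98/17.19 = 1.919 m/s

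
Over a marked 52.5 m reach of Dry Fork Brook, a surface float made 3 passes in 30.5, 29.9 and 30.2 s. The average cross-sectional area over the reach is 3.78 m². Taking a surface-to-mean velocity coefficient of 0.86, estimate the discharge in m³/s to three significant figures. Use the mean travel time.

5.65 m³/s

t̄ = (30.5 + 29.9 + 30.2) / 3 = 30.2 s
v_surface = L / t̄ = 52.5 / 30.2 = 1.738 m/s
v_mean = 0.86 × 1.738 = 1.495 m/s
Q = A × v_mean = 3.78 × 1.495 = 5.651 m³/s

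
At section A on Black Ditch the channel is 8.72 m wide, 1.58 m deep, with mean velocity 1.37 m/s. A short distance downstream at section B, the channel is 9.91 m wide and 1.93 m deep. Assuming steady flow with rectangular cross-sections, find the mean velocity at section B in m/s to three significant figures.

0.987 m/s

Q = A₁V₁ = (8.72×1.58) × 1.37 = 18.88 m³/s
A₂ = 9.91 × 1.93 = 19.13 m²
V₂ = Q/A₂ = 18.88/19.13 = 0.9869 m/s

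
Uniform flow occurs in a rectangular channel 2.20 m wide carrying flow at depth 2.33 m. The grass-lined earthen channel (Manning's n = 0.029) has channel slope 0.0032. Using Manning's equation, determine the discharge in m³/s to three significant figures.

A = b·y = 2.20 × 2.33 = 5.126 m²
P = b + 2y = 2.20 + 2×2.33 = 6.860 m
R = A/P = 5.126/6.860 = 0.7472 m
Q = (1/n)·A·R^(2/3)·S^(1/2) = (1/0.029) × 5.126 × 0.7472^(2/3) × 0.0032^(1/2) = 8.234 m³/s

8.23 m³/s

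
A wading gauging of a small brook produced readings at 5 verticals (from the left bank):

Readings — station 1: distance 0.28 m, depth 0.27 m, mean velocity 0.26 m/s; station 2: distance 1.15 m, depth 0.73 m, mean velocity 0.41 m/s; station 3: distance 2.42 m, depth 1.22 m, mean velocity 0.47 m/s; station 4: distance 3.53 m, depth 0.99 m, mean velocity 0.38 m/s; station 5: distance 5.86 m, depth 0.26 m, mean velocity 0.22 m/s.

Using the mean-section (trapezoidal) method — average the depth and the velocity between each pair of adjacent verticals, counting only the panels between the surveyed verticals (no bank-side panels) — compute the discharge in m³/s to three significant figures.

Panel 1-2: Δb = 0.87 m, d̄ = (0.27+0.73)/2 = 0.5, v̄ = (0.26+0.41)/2 = 0.335 → q = 0.87×0.5×0.335 = 0.1457 m³/s
Panel 2-3: Δb = 1.27 m, d̄ = (0.73+1.22)/2 = 0.975, v̄ = (0.41+0.47)/2 = 0.44 → q = 1.27×0.975×0.44 = 0.5448 m³/s
Panel 3-4: Δb = 1.11 m, d̄ = (1.22+0.99)/2 = 1.105, v̄ = (0.47+0.38)/2 = 0.425 → q = 1.11×1.105×0.425 = 0.5213 m³/s
Panel 4-5: Δb = 2.33 m, d̄ = (0.99+0.26)/2 = 0.625, v̄ = (0.38+0.22)/2 = 0.3 → q = 2.33×0.625×0.3 = 0.4369 m³/s
Q = Σ q = 1.649 m³/s

1.65 m³/s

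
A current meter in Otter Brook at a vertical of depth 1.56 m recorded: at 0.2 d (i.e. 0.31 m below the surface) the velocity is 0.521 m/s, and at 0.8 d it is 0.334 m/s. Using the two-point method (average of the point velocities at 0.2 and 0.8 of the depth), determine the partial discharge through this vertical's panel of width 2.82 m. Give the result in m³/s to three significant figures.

v̄ = (0.521 + 0.334) / 2 = 0.4275 m/s
q = v̄ × d × w = 0.4275 × 1.56 × 2.82 = 1.881 m³/s

1.88 m³/s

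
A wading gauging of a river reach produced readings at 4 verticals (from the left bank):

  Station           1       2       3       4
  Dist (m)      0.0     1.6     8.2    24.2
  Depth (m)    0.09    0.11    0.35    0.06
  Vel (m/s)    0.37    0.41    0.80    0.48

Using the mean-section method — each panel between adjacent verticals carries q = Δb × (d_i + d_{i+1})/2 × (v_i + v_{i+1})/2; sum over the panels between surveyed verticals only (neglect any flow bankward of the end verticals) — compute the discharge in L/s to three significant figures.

Panel 1-2: Δb = 1.6 m, d̄ = (0.09+0.11)/2 = 0.1, v̄ = (0.37+0.41)/2 = 0.39 → q = 1.6×0.1×0.39 = 0.06240 m³/s
Panel 2-3: Δb = 6.6 m, d̄ = (0.11+0.35)/2 = 0.23, v̄ = (0.41+0.80)/2 = 0.605 → q = 6.6×0.23×0.605 = 0.9184 m³/s
Panel 3-4: Δb = 16 m, d̄ = (0.35+0.06)/2 = 0.205, v̄ = (0.80+0.48)/2 = 0.64 → q = 16×0.205×0.64 = 2.099 m³/s
Q = Σ q = 3.080 m³/s
= 3.080 × 1000 = 3080 L/s

3080 L/s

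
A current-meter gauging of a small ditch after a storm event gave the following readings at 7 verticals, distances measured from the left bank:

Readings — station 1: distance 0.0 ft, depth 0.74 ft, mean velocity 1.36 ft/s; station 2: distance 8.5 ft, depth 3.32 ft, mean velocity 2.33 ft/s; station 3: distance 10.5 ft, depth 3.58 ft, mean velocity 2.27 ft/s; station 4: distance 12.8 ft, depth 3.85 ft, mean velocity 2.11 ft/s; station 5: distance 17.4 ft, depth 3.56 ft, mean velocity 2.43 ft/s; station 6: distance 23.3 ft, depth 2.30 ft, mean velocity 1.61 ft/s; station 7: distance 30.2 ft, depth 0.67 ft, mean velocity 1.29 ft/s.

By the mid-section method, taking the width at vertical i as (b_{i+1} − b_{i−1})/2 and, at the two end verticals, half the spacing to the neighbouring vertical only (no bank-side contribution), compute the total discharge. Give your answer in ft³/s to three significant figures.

w_1 = (8.5 − 0.0)/2 = 4.25 ft; q_1 = 1.36 × 0.74 × 4.25 = 4.277 ft³/s
w_2 = (10.5 − 0.0)/2 = 5.25 ft; q_2 = 2.33 × 3.32 × 5.25 = 40.61 ft³/s
w_3 = (12.8 − 8.5)/2 = 2.15 ft; q_3 = 2.27 × 3.58 × 2.15 = 17.47 ft³/s
w_4 = (17.4 − 10.5)/2 = 3.45 ft; q_4 = 2.11 × 3.85 × 3.45 = 28.03 ft³/s
w_5 = (23.3 − 12.8)/2 = 5.25 ft; q_5 = 2.43 × 3.56 × 5.25 = 45.42 ft³/s
w_6 = (30.2 − 17.4)/2 = 6.4 ft; q_6 = 1.61 × 2.30 × 6.4 = 23.70 ft³/s
w_7 = (30.2 − 23.3)/2 = 3.45 ft; q_7 = 1.29 × 0.67 × 3.45 = 2.982 ft³/s
Q = Σ qᵢ = 162.5 ft³/s

162 ft³/s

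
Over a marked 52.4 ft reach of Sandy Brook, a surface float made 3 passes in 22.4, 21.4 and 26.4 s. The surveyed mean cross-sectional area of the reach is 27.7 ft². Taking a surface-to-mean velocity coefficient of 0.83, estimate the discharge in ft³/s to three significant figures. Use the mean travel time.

t̄ = (22.4 + 21.4 + 26.4) / 3 = 23.4 s
v_surface = L / t̄ = 52.4 / 23.4 = 2.239 ft/s
v_mean = 0.83 × 2.239 = 1.859 ft/s
Q = A × v_mean = 27.7 × 1.859 = 51.48 ft³/s

51.5 ft³/s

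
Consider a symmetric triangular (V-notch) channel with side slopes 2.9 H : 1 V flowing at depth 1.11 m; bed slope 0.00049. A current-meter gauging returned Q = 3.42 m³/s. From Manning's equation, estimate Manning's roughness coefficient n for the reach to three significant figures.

A = z·y² = 2.9×1.11² = 3.573 m²
P = 2y√(1+z²) = 2×1.11×√(1+2.9²) = 6.810 m
R = A/P = 3.573/6.810 = 0.5247 m
n = (1/Q)·A·R^(2/3)·S^(1/2) = (1/3.42) × 3.573 × 0.6505 × 0.02214 = 0.01504

0.0150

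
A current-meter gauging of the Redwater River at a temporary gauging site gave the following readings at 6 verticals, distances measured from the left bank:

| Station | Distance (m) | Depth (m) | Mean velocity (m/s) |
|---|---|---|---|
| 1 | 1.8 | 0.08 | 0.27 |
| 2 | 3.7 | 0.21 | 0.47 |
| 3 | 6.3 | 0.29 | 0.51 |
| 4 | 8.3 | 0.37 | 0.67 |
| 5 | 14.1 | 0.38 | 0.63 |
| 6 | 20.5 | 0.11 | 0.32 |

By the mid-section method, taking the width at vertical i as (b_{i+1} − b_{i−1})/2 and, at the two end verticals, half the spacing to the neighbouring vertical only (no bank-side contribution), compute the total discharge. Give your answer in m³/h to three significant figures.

11200 m³/h

w_1 = (3.7 − 1.8)/2 = 0.95 m; q_1 = 0.27 × 0.08 × 0.95 = 0.02052 m³/s
w_2 = (6.3 − 1.8)/2 = 2.25 m; q_2 = 0.47 × 0.21 × 2.25 = 0.2221 m³/s
w_3 = (8.3 − 3.7)/2 = 2.3 m; q_3 = 0.51 × 0.29 × 2.3 = 0.3402 m³/s
w_4 = (14.1 − 6.3)/2 = 3.9 m; q_4 = 0.67 × 0.37 × 3.9 = 0.9668 m³/s
w_5 = (20.5 − 8.3)/2 = 6.1 m; q_5 = 0.63 × 0.38 × 6.1 = 1.460 m³/s
w_6 = (20.5 − 14.1)/2 = 3.2 m; q_6 = 0.32 × 0.11 × 3.2 = 0.1126 m³/s
Q = Σ qᵢ = 3.123 m³/s
= 3.123 × 3600 = 11240 m³/h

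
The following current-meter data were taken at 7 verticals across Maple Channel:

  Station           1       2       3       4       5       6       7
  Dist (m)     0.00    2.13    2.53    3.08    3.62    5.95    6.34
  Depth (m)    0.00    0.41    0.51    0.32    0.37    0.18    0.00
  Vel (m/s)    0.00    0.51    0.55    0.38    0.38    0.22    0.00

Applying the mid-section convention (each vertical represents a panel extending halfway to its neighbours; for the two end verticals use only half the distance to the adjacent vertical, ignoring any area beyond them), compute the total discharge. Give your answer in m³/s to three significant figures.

w_2 = (2.53 − 0.00)/2 = 1.265 m; q_2 = 0.51 × 0.41 × 1.265 = 0.2645 m³/s
w_3 = (3.08 − 2.13)/2 = 0.475 m; q_3 = 0.55 × 0.51 × 0.475 = 0.1332 m³/s
w_4 = (3.62 − 2.53)/2 = 0.545 m; q_4 = 0.38 × 0.32 × 0.545 = 0.06627 m³/s
w_5 = (5.95 − 3.08)/2 = 1.435 m; q_5 = 0.38 × 0.37 × 1.435 = 0.2018 m³/s
w_6 = (6.34 − 3.62)/2 = 1.36 m; q_6 = 0.22 × 0.18 × 1.36 = 0.05386 m³/s
Stations 1, 7 contribute zero (depth or velocity is 0).
Q = Σ qᵢ = 0.7196 m³/s

0.720 m³/s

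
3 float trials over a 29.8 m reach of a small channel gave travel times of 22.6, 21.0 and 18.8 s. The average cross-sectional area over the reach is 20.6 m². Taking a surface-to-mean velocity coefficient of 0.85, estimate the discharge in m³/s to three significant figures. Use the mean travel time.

25.1 m³/s

t̄ = (22.6 + 21.0 + 18.8) / 3 = 20.8 s
v_surface = L / t̄ = 29.8 / 20.8 = 1.433 m/s
v_mean = 0.85 × 1.433 = 1.218 m/s
Q = A × v_mean = 20.6 × 1.218 = 25.09 m³/s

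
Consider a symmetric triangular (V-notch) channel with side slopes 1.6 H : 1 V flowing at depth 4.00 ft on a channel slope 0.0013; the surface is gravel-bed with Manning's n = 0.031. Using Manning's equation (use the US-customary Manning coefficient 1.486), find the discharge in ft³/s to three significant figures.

62.9 ft³/s

A = z·y² = 1.6×4.00² = 25.60 ft²
P = 2y√(1+z²) = 2×4.00×√(1+1.6²) = 15.09 ft
R = A/P = 25.60/15.09 = 1.696 ft
Q = (1.486/n)·A·R^(2/3)·S^(1/2) = (1.486/0.031) × 25.60 × 1.696^(2/3) × 0.0013^(1/2) = 62.92 ft³/s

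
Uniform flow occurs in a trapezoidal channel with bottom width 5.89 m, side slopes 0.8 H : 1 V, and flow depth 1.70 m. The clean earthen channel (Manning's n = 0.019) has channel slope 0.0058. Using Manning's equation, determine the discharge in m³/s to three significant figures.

55.9 m³/s

A = (b + z·y)·y = (5.89 + 0.8×1.70)×1.70 = 12.33 m²
P = b + 2y√(1+z²) = 5.89 + 2×1.70×√(1+0.8²) = 10.24 m
R = A/P = 12.33/10.24 = 1.203 m
Q = (1/n)·A·R^(2/3)·S^(1/2) = (1/0.019) × 12.33 × 1.203^(2/3) × 0.0058^(1/2) = 55.88 m³/s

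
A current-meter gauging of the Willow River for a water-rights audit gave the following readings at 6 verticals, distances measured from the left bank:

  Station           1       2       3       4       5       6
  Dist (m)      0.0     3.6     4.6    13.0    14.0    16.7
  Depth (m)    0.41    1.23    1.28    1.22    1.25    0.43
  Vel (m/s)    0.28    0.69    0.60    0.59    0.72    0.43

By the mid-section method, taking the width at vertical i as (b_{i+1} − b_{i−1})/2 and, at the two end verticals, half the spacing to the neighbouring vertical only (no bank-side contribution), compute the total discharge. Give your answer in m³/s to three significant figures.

11.1 m³/s

w_1 = (3.6 − 0.0)/2 = 1.8 m; q_1 = 0.28 × 0.41 × 1.8 = 0.2066 m³/s
w_2 = (4.6 − 0.0)/2 = 2.3 m; q_2 = 0.69 × 1.23 × 2.3 = 1.952 m³/s
w_3 = (13.0 − 3.6)/2 = 4.7 m; q_3 = 0.60 × 1.28 × 4.7 = 3.610 m³/s
w_4 = (14.0 − 4.6)/2 = 4.7 m; q_4 = 0.59 × 1.22 × 4.7 = 3.383 m³/s
w_5 = (16.7 − 13.0)/2 = 1.85 m; q_5 = 0.72 × 1.25 × 1.85 = 1.665 m³/s
w_6 = (16.7 − 14.0)/2 = 1.35 m; q_6 = 0.43 × 0.43 × 1.35 = 0.2496 m³/s
Q = Σ qᵢ = 11.07 m³/s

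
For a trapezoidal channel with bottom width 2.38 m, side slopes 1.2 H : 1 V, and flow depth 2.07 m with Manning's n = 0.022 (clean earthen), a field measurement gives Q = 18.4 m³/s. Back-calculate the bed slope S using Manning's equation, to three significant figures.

A = (b + z·y)·y = (2.38 + 1.2×2.07)×2.07 = 10.07 m²
P = b + 2y√(1+z²) = 2.38 + 2×2.07×√(1+1.2²) = 8.847 m
R = A/P = 10.07/8.847 = 1.138 m
S = (Q·n / (1·A·R^(2/3)))² = (18.4×0.022 / (1×10.07×1.090))² = 0.001360

0.00136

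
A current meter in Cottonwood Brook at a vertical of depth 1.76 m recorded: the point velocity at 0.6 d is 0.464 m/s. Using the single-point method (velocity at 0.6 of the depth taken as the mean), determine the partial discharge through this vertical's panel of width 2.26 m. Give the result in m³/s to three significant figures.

v̄ = v₀.₆ = 0.464 m/s
q = v̄ × d × w = 0.4640 × 1.76 × 2.26 = 1.846 m³/s

1.85 m³/s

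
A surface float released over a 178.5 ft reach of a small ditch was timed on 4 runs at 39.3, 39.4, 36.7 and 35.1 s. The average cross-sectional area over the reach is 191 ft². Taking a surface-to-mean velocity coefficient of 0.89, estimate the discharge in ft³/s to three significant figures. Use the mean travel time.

t̄ = (39.3 + 39.4 + 36.7 + 35.1) / 4 = 37.625 s
v_surface = L / t̄ = 178.5 / 37.625 = 4.744 ft/s
v_mean = 0.89 × 4.744 = 4.222 ft/s
Q = A × v_mean = 191 × 4.222 = 806.5 ft³/s

806 ft³/s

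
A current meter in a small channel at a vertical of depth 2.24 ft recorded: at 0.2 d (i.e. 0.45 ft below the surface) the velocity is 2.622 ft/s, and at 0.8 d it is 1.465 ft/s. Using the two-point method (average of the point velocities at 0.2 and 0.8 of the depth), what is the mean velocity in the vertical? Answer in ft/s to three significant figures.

v̄ = (2.622 + 1.465) / 2 = 2.044 ft/s

2.04 ft/s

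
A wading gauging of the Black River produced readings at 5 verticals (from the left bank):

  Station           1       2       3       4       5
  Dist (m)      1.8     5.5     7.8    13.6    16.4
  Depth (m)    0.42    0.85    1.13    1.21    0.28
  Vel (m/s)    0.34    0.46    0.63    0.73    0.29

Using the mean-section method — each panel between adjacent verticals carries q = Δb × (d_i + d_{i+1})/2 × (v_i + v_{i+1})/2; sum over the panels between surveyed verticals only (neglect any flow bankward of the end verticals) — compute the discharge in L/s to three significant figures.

7860 L/s

Panel 1-2: Δb = 3.7 m, d̄ = (0.42+0.85)/2 = 0.635, v̄ = (0.34+0.46)/2 = 0.4 → q = 3.7×0.635×0.4 = 0.9398 m³/s
Panel 2-3: Δb = 2.3 m, d̄ = (0.85+1.13)/2 = 0.99, v̄ = (0.46+0.63)/2 = 0.545 → q = 2.3×0.99×0.545 = 1.241 m³/s
Panel 3-4: Δb = 5.8 m, d̄ = (1.13+1.21)/2 = 1.17, v̄ = (0.63+0.73)/2 = 0.68 → q = 5.8×1.17×0.68 = 4.614 m³/s
Panel 4-5: Δb = 2.8 m, d̄ = (1.21+0.28)/2 = 0.745, v̄ = (0.73+0.29)/2 = 0.51 → q = 2.8×0.745×0.51 = 1.064 m³/s
Q = Σ q = 7.859 m³/s
= 7.859 × 1000 = 7859 L/s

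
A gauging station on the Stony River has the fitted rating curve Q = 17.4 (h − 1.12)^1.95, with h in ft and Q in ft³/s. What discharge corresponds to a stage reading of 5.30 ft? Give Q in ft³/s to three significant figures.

Q = 17.4 × (5.30 − 1.12)^1.95 = 17.4 × 4.18^1.95 = 283.0 ft³/s

283 ft³/s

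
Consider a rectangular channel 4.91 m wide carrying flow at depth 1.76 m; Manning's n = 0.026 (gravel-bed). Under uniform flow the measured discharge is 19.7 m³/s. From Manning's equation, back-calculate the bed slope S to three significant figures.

0.00340

A = b·y = 4.91 × 1.76 = 8.642 m²
P = b + 2y = 4.91 + 2×1.76 = 8.430 m
R = A/P = 8.642/8.430 = 1.025 m
S = (Q·n / (1·A·R^(2/3)))² = (19.7×0.026 / (1×8.642×1.017))² = 0.003399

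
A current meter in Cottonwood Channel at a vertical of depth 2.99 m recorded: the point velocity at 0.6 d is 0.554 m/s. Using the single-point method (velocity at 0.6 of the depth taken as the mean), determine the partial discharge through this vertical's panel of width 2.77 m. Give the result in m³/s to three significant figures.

4.59 m³/s

v̄ = v₀.₆ = 0.554 m/s
q = v̄ × d × w = 0.5540 × 2.99 × 2.77 = 4.588 m³/s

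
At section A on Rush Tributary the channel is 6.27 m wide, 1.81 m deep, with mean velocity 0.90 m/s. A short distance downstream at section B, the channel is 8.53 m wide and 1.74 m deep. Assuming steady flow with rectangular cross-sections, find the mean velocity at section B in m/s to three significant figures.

0.688 m/s

Q = A₁V₁ = (6.27×1.81) × 0.90 = 10.21 m³/s
A₂ = 8.53 × 1.74 = 14.84 m²
V₂ = Q/A₂ = 10.21/14.84 = 0.6882 m/s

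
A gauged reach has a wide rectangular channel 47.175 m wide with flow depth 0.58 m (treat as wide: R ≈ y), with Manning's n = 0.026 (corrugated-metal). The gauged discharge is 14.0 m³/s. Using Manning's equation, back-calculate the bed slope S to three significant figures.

A = b·y = 47.175 × 0.58 = 27.36 m²
Wide channel: R ≈ y = 0.58 m
S = (Q·n / (1·A·R^(2/3)))² = (14.0×0.026 / (1×27.36×0.6955))² = 0.0003659

0.000366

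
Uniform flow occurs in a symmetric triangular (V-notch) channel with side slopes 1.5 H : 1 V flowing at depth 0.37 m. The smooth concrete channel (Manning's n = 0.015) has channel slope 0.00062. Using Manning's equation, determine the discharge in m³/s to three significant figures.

0.0979 m³/s

A = z·y² = 1.5×0.37² = 0.2054 m²
P = 2y√(1+z²) = 2×0.37×√(1+1.5²) = 1.334 m
R = A/P = 0.2054/1.334 = 0.1539 m
Q = (1/n)·A·R^(2/3)·S^(1/2) = (1/0.015) × 0.2054 × 0.1539^(2/3) × 0.00062^(1/2) = 0.09791 m³/s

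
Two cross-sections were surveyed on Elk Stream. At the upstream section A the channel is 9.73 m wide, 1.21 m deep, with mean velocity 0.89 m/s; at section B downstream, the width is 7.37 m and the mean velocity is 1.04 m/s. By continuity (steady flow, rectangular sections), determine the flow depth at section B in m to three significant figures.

1.37 m

Q = A₁V₁ = (9.73×1.21) × 0.89 = 10.48 m³/s
d₂ = Q/(b₂ V₂) = 10.48/(7.37×1.04) = 1.367 m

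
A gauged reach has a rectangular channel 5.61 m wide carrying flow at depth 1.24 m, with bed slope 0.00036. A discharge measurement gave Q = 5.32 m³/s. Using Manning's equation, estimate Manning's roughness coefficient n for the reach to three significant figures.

A = b·y = 5.61 × 1.24 = 6.956 m²
P = b + 2y = 5.61 + 2×1.24 = 8.090 m
R = A/P = 6.956/8.090 = 0.8599 m
n = (1/Q)·A·R^(2/3)·S^(1/2) = (1/5.32) × 6.956 × 0.9043 × 0.01897 = 0.02243

0.0224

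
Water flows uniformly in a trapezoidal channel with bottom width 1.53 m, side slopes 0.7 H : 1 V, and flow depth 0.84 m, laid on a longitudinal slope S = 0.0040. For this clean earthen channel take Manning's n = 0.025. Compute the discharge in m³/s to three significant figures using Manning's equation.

2.82 m³/s

A = (b + z·y)·y = (1.53 + 0.7×0.84)×0.84 = 1.779 m²
P = b + 2y√(1+z²) = 1.53 + 2×0.84×√(1+0.7²) = 3.581 m
R = A/P = 1.779/3.581 = 0.4969 m
Q = (1/n)·A·R^(2/3)·S^(1/2) = (1/0.025) × 1.779 × 0.4969^(2/3) × 0.0040^(1/2) = 2.823 m³/s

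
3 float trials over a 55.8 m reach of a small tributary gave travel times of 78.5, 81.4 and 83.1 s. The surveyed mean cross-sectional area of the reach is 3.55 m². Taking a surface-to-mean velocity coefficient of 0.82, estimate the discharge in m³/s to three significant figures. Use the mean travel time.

2.01 m³/s

t̄ = (78.5 + 81.4 + 83.1) / 3 = 81 s
v_surface = L / t̄ = 55.8 / 81 = 0.6889 m/s
v_mean = 0.82 × 0.6889 = 0.5649 m/s
Q = A × v_mean = 3.55 × 0.5649 = 2.005 m³/s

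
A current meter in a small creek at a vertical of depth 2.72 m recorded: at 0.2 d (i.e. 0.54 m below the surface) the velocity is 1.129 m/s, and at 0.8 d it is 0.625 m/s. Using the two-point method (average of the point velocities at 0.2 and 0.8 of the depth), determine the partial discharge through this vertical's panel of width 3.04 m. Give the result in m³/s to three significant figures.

7.25 m³/s

v̄ = (1.129 + 0.625) / 2 = 0.8770 m/s
q = v̄ × d × w = 0.8770 × 2.72 × 3.04 = 7.252 m³/s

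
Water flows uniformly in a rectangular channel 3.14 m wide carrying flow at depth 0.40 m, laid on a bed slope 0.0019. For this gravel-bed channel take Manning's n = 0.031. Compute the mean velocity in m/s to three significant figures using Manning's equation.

0.656 m/s

A = b·y = 3.14 × 0.40 = 1.256 m²
P = b + 2y = 3.14 + 2×0.40 = 3.940 m
R = A/P = 1.256/3.940 = 0.3188 m
Q = (1/n)·A·R^(2/3)·S^(1/2) = (1/0.031) × 1.256 × 0.3188^(2/3) × 0.0019^(1/2) = 0.8241 m³/s
V = Q/A = 0.8241/1.256 = 0.6562 m/s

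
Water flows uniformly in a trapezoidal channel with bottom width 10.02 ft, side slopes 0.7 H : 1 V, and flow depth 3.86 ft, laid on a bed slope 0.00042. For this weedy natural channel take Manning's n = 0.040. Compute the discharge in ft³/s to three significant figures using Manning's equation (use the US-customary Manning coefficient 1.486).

69.3 ft³/s

A = (b + z·y)·y = (10.02 + 0.7×3.86)×3.86 = 49.11 ft²
P = b + 2y√(1+z²) = 10.02 + 2×3.86×√(1+0.7²) = 19.44 ft
R = A/P = 49.11/19.44 = 2.526 ft
Q = (1.486/n)·A·R^(2/3)·S^(1/2) = (1.486/0.040) × 49.11 × 2.526^(2/3) × 0.00042^(1/2) = 69.34 ft³/s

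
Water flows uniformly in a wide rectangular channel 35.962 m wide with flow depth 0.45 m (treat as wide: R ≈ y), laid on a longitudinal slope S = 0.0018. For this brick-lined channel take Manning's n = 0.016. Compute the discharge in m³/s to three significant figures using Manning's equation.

25.2 m³/s

A = b·y = 35.962 × 0.45 = 16.18 m²
Wide channel: R ≈ y = 0.45 m
Q = (1/n)·A·R^(2/3)·S^(1/2) = (1/0.016) × 16.18 × 0.4500^(2/3) × 0.0018^(1/2) = 25.20 m³/s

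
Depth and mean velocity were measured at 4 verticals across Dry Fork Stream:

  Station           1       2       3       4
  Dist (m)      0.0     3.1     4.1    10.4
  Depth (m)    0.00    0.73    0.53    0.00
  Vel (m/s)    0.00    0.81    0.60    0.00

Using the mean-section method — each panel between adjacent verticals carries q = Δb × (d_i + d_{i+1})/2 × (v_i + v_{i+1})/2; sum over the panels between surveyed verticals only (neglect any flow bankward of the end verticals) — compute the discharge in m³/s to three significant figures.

Panel 1-2: Δb = 3.1 m, d̄ = (0.00+0.73)/2 = 0.365, v̄ = (0.00+0.81)/2 = 0.405 → q = 3.1×0.365×0.405 = 0.4583 m³/s
Panel 2-3: Δb = 1 m, d̄ = (0.73+0.53)/2 = 0.63, v̄ = (0.81+0.60)/2 = 0.705 → q = 1×0.63×0.705 = 0.4442 m³/s
Panel 3-4: Δb = 6.3 m, d̄ = (0.53+0.00)/2 = 0.265, v̄ = (0.60+0.00)/2 = 0.3 → q = 6.3×0.265×0.3 = 0.5009 m³/s
Q = Σ q = 1.403 m³/s

1.40 m³/s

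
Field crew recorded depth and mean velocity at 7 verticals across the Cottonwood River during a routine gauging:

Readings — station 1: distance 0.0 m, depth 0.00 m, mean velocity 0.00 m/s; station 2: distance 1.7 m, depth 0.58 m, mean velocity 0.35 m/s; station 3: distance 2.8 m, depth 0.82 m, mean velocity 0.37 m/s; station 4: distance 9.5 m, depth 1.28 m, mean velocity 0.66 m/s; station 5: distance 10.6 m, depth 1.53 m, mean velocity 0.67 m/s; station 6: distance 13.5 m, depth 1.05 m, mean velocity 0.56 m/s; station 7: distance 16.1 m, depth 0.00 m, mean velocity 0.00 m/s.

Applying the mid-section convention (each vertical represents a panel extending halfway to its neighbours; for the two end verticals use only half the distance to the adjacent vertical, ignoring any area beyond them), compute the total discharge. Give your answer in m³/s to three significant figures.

w_2 = (2.8 − 0.0)/2 = 1.4 m; q_2 = 0.35 × 0.58 × 1.4 = 0.2842 m³/s
w_3 = (9.5 − 1.7)/2 = 3.9 m; q_3 = 0.37 × 0.82 × 3.9 = 1.183 m³/s
w_4 = (10.6 − 2.8)/2 = 3.9 m; q_4 = 0.66 × 1.28 × 3.9 = 3.295 m³/s
w_5 = (13.5 − 9.5)/2 = 2 m; q_5 = 0.67 × 1.53 × 2 = 2.050 m³/s
w_6 = (16.1 − 10.6)/2 = 2.75 m; q_6 = 0.56 × 1.05 × 2.75 = 1.617 m³/s
Stations 1, 7 contribute zero (depth or velocity is 0).
Q = Σ qᵢ = 8.429 m³/s

8.43 m³/s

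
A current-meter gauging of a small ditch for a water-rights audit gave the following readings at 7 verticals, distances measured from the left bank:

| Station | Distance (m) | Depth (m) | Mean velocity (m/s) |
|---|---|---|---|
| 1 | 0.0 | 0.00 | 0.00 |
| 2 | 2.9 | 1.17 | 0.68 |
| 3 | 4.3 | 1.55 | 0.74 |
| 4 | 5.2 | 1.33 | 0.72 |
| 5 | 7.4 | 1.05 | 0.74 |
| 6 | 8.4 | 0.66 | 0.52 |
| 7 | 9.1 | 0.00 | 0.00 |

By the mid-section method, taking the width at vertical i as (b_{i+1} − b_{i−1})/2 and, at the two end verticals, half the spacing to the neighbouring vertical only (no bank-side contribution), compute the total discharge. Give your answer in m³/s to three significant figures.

6.05 m³/s

w_2 = (4.3 − 0.0)/2 = 2.15 m; q_2 = 0.68 × 1.17 × 2.15 = 1.711 m³/s
w_3 = (5.2 − 2.9)/2 = 1.15 m; q_3 = 0.74 × 1.55 × 1.15 = 1.319 m³/s
w_4 = (7.4 − 4.3)/2 = 1.55 m; q_4 = 0.72 × 1.33 × 1.55 = 1.484 m³/s
w_5 = (8.4 − 5.2)/2 = 1.6 m; q_5 = 0.74 × 1.05 × 1.6 = 1.243 m³/s
w_6 = (9.1 − 7.4)/2 = 0.85 m; q_6 = 0.52 × 0.66 × 0.85 = 0.2917 m³/s
Stations 1, 7 contribute zero (depth or velocity is 0).
Q = Σ qᵢ = 6.049 m³/s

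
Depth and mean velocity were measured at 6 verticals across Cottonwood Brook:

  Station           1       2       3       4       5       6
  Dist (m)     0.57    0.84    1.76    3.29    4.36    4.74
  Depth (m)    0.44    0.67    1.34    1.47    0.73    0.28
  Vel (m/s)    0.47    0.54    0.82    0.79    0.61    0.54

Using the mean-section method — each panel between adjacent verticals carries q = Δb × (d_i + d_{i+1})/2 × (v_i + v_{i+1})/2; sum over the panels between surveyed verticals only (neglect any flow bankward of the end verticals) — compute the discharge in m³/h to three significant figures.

Panel 1-2: Δb = 0.27 m, d̄ = (0.44+0.67)/2 = 0.555, v̄ = (0.47+0.54)/2 = 0.505 → q = 0.27×0.555×0.505 = 0.07567 m³/s
Panel 2-3: Δb = 0.92 m, d̄ = (0.67+1.34)/2 = 1.005, v̄ = (0.54+0.82)/2 = 0.68 → q = 0.92×1.005×0.68 = 0.6287 m³/s
Panel 3-4: Δb = 1.53 m, d̄ = (1.34+1.47)/2 = 1.405, v̄ = (0.82+0.79)/2 = 0.805 → q = 1.53×1.405×0.805 = 1.730 m³/s
Panel 4-5: Δb = 1.07 m, d̄ = (1.47+0.73)/2 = 1.1, v̄ = (0.79+0.61)/2 = 0.7 → q = 1.07×1.1×0.7 = 0.8239 m³/s
Panel 5-6: Δb = 0.38 m, d̄ = (0.73+0.28)/2 = 0.505, v̄ = (0.61+0.54)/2 = 0.575 → q = 0.38×0.505×0.575 = 0.1103 m³/s
Q = Σ q = 3.369 m³/s
= 3.369 × 3600 = 12130 m³/h

12100 m³/h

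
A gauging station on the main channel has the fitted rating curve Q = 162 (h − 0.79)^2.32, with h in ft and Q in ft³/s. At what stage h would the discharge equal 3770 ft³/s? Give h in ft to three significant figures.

4.67 ft

h − h₀ = (Q/C)^(1/b) = (3770/162)^(1/2.32) = 3.883 ft
h = 0.79 + 3.883 = 4.673 ft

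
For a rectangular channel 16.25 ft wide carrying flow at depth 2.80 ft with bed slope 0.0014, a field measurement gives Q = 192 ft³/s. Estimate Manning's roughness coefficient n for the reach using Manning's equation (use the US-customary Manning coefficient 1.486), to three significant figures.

0.0215

A = b·y = 16.25 × 2.80 = 45.50 ft²
P = b + 2y = 16.25 + 2×2.80 = 21.85 ft
R = A/P = 45.50/21.85 = 2.082 ft
n = (1.486/Q)·A·R^(2/3)·S^(1/2) = (1.486/192) × 45.50 × 1.631 × 0.03742 = 0.02149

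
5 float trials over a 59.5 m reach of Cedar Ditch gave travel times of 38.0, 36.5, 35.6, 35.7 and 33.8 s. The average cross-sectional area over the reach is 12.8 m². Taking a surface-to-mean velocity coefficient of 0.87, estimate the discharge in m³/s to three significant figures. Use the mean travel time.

t̄ = (38.0 + 36.5 + 35.6 + 35.7 + 33.8) / 5 = 35.92 s
v_surface = L / t̄ = 59.5 / 35.92 = 1.656 m/s
v_mean = 0.87 × 1.656 = 1.441 m/s
Q = A × v_mean = 12.8 × 1.441 = 18.45 m³/s

18.4 m³/s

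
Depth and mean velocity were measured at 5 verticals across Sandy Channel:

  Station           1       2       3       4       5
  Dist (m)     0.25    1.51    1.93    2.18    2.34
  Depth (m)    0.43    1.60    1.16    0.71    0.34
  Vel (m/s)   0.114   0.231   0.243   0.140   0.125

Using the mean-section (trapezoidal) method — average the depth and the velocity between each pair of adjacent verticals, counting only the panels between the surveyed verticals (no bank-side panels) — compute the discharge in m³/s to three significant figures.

0.414 m³/s

Panel 1-2: Δb = 1.26 m, d̄ = (0.43+1.60)/2 = 1.015, v̄ = (0.114+0.231)/2 = 0.1725 → q = 1.26×1.015×0.1725 = 0.2206 m³/s
Panel 2-3: Δb = 0.42 m, d̄ = (1.60+1.16)/2 = 1.38, v̄ = (0.231+0.243)/2 = 0.237 → q = 0.42×1.38×0.237 = 0.1374 m³/s
Panel 3-4: Δb = 0.25 m, d̄ = (1.16+0.71)/2 = 0.935, v̄ = (0.243+0.140)/2 = 0.1915 → q = 0.25×0.935×0.1915 = 0.04476 m³/s
Panel 4-5: Δb = 0.16 m, d̄ = (0.71+0.34)/2 = 0.525, v̄ = (0.140+0.125)/2 = 0.1325 → q = 0.16×0.525×0.1325 = 0.01113 m³/s
Q = Σ q = 0.4139 m³/s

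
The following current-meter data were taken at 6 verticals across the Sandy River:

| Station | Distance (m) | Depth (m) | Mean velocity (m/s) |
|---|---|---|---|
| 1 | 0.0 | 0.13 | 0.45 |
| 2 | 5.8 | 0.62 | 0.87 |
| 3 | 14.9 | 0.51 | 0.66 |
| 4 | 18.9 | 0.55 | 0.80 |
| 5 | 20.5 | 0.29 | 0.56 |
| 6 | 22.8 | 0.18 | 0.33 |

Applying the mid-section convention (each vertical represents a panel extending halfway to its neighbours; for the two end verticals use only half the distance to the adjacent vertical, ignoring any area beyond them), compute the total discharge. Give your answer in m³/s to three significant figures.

w_1 = (5.8 − 0.0)/2 = 2.9 m; q_1 = 0.45 × 0.13 × 2.9 = 0.1697 m³/s
w_2 = (14.9 − 0.0)/2 = 7.45 m; q_2 = 0.87 × 0.62 × 7.45 = 4.019 m³/s
w_3 = (18.9 − 5.8)/2 = 6.55 m; q_3 = 0.66 × 0.51 × 6.55 = 2.205 m³/s
w_4 = (20.5 − 14.9)/2 = 2.8 m; q_4 = 0.80 × 0.55 × 2.8 = 1.232 m³/s
w_5 = (22.8 − 18.9)/2 = 1.95 m; q_5 = 0.56 × 0.29 × 1.95 = 0.3167 m³/s
w_6 = (22.8 − 20.5)/2 = 1.15 m; q_6 = 0.33 × 0.18 × 1.15 = 0.06831 m³/s
Q = Σ qᵢ = 8.010 m³/s

8.01 m³/s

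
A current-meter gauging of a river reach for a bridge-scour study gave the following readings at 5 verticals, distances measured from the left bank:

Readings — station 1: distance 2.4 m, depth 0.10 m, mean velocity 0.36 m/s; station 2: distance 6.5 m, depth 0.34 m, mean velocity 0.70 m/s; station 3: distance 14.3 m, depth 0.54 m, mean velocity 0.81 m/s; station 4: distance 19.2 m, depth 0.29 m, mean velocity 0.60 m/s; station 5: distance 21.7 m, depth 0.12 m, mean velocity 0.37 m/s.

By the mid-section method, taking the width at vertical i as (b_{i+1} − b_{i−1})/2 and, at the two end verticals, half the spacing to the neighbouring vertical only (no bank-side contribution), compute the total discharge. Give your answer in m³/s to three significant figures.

w_1 = (6.5 − 2.4)/2 = 2.05 m; q_1 = 0.36 × 0.10 × 2.05 = 0.07380 m³/s
w_2 = (14.3 − 2.4)/2 = 5.95 m; q_2 = 0.70 × 0.34 × 5.95 = 1.416 m³/s
w_3 = (19.2 − 6.5)/2 = 6.35 m; q_3 = 0.81 × 0.54 × 6.35 = 2.777 m³/s
w_4 = (21.7 − 14.3)/2 = 3.7 m; q_4 = 0.60 × 0.29 × 3.7 = 0.6438 m³/s
w_5 = (21.7 − 19.2)/2 = 1.25 m; q_5 = 0.37 × 0.12 × 1.25 = 0.05550 m³/s
Q = Σ qᵢ = 4.967 m³/s

4.97 m³/s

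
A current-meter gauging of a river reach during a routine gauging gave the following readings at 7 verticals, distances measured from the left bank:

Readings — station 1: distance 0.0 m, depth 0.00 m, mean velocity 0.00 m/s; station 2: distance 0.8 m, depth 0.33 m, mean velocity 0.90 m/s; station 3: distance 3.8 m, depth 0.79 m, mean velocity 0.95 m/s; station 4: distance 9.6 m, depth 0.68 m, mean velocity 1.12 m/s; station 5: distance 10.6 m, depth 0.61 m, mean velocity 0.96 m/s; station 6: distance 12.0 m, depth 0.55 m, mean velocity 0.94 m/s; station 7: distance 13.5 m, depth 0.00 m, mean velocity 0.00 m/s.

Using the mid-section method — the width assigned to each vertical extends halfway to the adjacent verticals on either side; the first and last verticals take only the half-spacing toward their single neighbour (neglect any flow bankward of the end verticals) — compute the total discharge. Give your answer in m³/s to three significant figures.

w_2 = (3.8 − 0.0)/2 = 1.9 m; q_2 = 0.90 × 0.33 × 1.9 = 0.5643 m³/s
w_3 = (9.6 − 0.8)/2 = 4.4 m; q_3 = 0.95 × 0.79 × 4.4 = 3.302 m³/s
w_4 = (10.6 − 3.8)/2 = 3.4 m; q_4 = 1.12 × 0.68 × 3.4 = 2.589 m³/s
w_5 = (12.0 − 9.6)/2 = 1.2 m; q_5 = 0.96 × 0.61 × 1.2 = 0.7027 m³/s
w_6 = (13.5 − 10.6)/2 = 1.45 m; q_6 = 0.94 × 0.55 × 1.45 = 0.7497 m³/s
Stations 1, 7 contribute zero (depth or velocity is 0).
Q = Σ qᵢ = 7.908 m³/s

7.91 m³/s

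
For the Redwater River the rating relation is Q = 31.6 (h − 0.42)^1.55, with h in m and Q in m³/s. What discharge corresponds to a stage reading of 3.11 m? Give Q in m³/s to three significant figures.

Q = 31.6 × (3.11 − 0.42)^1.55 = 31.6 × 2.69^1.55 = 146.5 m³/s

146 m³/s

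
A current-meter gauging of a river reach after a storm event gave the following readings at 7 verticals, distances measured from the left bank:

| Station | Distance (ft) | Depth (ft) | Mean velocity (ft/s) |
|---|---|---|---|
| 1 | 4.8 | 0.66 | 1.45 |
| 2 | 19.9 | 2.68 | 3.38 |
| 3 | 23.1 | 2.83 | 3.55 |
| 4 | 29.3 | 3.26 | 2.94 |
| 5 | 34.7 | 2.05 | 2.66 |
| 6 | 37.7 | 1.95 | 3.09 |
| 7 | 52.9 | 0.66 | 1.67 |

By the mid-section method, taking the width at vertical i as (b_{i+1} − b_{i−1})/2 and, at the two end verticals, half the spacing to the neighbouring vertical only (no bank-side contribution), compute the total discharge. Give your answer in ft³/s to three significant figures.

279 ft³/s

w_1 = (19.9 − 4.8)/2 = 7.55 ft; q_1 = 1.45 × 0.66 × 7.55 = 7.225 ft³/s
w_2 = (23.1 − 4.8)/2 = 9.15 ft; q_2 = 3.38 × 2.68 × 9.15 = 82.88 ft³/s
w_3 = (29.3 − 19.9)/2 = 4.7 ft; q_3 = 3.55 × 2.83 × 4.7 = 47.22 ft³/s
w_4 = (34.7 − 23.1)/2 = 5.8 ft; q_4 = 2.94 × 3.26 × 5.8 = 55.59 ft³/s
w_5 = (37.7 − 29.3)/2 = 4.2 ft; q_5 = 2.66 × 2.05 × 4.2 = 22.90 ft³/s
w_6 = (52.9 − 34.7)/2 = 9.1 ft; q_6 = 3.09 × 1.95 × 9.1 = 54.83 ft³/s
w_7 = (52.9 − 37.7)/2 = 7.6 ft; q_7 = 1.67 × 0.66 × 7.6 = 8.377 ft³/s
Q = Σ qᵢ = 279.0 ft³/s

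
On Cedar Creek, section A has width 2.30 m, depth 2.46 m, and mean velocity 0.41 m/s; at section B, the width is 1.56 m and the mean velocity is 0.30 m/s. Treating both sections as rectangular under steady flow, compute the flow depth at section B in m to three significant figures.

4.96 m

Q = A₁V₁ = (2.30×2.46) × 0.41 = 2.320 m³/s
d₂ = Q/(b₂ V₂) = 2.320/(1.56×0.30) = 4.957 m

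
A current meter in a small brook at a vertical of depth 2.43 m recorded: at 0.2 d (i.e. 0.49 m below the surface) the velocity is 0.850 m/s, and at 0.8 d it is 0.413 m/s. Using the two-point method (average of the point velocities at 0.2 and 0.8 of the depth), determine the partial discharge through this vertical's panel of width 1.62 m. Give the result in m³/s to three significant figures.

2.49 m³/s

v̄ = (0.850 + 0.413) / 2 = 0.6315 m/s
q = v̄ × d × w = 0.6315 × 2.43 × 1.62 = 2.486 m³/s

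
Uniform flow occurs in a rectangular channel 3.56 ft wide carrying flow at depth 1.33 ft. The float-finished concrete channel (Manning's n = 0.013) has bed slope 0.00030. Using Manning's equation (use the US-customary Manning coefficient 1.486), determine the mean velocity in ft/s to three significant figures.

1.65 ft/s

A = b·y = 3.56 × 1.33 = 4.735 ft²
P = b + 2y = 3.56 + 2×1.33 = 6.220 ft
R = A/P = 4.735/6.220 = 0.7612 ft
Q = (1.486/n)·A·R^(2/3)·S^(1/2) = (1.486/0.013) × 4.735 × 0.7612^(2/3) × 0.00030^(1/2) = 7.815 ft³/s
V = Q/A = 7.815/4.735 = 1.651 ft/s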